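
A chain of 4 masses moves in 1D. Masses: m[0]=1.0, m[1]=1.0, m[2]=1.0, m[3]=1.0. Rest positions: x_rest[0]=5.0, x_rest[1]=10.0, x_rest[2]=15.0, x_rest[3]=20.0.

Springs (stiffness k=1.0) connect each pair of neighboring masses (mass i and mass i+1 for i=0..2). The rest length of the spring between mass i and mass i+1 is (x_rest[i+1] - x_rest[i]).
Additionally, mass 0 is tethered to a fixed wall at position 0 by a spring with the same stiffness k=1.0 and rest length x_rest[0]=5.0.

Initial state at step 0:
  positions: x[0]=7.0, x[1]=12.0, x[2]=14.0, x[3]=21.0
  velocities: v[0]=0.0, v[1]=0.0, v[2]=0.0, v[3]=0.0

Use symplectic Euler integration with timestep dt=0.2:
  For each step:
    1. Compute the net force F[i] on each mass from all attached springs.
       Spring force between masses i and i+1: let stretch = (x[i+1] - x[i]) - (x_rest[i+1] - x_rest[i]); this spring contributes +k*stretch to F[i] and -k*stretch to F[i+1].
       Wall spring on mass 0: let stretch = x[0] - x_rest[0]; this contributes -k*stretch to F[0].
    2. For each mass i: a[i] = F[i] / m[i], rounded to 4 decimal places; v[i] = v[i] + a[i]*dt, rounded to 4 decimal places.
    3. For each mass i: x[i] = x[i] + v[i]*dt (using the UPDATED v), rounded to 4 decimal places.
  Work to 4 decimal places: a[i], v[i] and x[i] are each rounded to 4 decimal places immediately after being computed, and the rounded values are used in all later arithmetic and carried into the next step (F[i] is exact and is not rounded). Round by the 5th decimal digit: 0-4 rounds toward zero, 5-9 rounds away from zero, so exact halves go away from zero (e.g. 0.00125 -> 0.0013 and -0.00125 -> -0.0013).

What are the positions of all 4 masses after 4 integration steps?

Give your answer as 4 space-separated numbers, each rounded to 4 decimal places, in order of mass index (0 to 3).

Answer: 6.2270 11.0020 15.6602 20.3583

Derivation:
Step 0: x=[7.0000 12.0000 14.0000 21.0000] v=[0.0000 0.0000 0.0000 0.0000]
Step 1: x=[6.9200 11.8800 14.2000 20.9200] v=[-0.4000 -0.6000 1.0000 -0.4000]
Step 2: x=[6.7616 11.6544 14.5760 20.7712] v=[-0.7920 -1.1280 1.8800 -0.7440]
Step 3: x=[6.5284 11.3500 15.0829 20.5746] v=[-1.1658 -1.5222 2.5347 -0.9830]
Step 4: x=[6.2270 11.0020 15.6602 20.3583] v=[-1.5072 -1.7399 2.8865 -1.0813]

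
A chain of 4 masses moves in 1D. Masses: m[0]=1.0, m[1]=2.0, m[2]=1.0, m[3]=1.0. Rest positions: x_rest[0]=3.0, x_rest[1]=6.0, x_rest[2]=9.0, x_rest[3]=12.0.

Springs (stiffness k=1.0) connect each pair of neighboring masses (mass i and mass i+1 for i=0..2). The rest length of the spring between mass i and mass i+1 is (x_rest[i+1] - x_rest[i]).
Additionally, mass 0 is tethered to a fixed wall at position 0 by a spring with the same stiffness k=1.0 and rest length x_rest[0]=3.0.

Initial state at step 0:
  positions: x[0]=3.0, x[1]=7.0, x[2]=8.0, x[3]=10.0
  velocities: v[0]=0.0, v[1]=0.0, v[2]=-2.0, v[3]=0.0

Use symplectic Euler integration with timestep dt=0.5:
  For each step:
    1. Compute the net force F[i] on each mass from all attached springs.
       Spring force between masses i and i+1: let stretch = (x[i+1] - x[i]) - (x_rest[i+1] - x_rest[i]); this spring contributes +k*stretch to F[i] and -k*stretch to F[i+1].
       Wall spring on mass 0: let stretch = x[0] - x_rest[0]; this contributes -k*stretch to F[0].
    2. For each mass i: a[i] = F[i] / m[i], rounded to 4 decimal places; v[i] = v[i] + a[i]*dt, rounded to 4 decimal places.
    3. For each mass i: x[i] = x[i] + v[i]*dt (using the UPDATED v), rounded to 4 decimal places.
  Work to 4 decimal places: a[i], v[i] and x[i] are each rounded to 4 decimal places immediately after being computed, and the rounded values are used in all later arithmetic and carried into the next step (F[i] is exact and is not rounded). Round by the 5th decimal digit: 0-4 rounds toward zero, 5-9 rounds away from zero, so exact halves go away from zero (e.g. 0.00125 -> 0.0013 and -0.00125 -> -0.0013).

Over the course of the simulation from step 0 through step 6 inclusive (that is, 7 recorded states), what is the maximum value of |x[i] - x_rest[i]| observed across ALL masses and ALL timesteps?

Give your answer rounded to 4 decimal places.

Answer: 2.2435

Derivation:
Step 0: x=[3.0000 7.0000 8.0000 10.0000] v=[0.0000 0.0000 -2.0000 0.0000]
Step 1: x=[3.2500 6.6250 7.2500 10.2500] v=[0.5000 -0.7500 -1.5000 0.5000]
Step 2: x=[3.5313 5.9063 7.0938 10.5000] v=[0.5625 -1.4375 -0.3125 0.5000]
Step 3: x=[3.5235 5.0391 7.4923 10.6485] v=[-0.0157 -1.7344 0.7969 0.2969]
Step 4: x=[3.0137 4.2891 8.0665 10.7579] v=[-1.0197 -1.5000 1.1484 0.2188]
Step 5: x=[2.0693 3.8519 8.3692 10.9445] v=[-1.8889 -0.8745 0.6054 0.3731]
Step 6: x=[1.0532 3.7565 8.1864 11.2373] v=[-2.0323 -0.1908 -0.3656 0.5855]
Max displacement = 2.2435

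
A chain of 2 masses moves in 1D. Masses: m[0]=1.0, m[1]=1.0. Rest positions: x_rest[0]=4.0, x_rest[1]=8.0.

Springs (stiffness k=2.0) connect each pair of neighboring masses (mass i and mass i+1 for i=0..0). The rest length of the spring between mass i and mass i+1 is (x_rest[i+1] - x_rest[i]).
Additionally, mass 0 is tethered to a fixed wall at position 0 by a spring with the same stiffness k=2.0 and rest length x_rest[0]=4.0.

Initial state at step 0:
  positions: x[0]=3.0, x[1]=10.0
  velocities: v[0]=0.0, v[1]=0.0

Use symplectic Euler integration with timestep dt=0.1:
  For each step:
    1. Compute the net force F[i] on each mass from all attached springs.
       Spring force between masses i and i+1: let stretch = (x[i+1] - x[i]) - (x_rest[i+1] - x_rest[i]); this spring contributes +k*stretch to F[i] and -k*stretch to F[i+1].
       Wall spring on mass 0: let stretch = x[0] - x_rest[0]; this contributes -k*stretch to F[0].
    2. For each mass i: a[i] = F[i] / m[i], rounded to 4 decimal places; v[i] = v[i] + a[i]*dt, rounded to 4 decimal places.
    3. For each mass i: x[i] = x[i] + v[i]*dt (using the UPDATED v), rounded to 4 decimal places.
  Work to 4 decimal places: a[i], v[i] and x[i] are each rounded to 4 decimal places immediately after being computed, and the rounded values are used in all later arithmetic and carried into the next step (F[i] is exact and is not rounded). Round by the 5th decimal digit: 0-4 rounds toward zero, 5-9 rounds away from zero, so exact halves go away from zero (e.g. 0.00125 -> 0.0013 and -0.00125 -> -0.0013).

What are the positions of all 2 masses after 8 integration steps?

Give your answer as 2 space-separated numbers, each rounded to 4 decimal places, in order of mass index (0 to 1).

Answer: 5.0574 8.3651

Derivation:
Step 0: x=[3.0000 10.0000] v=[0.0000 0.0000]
Step 1: x=[3.0800 9.9400] v=[0.8000 -0.6000]
Step 2: x=[3.2356 9.8228] v=[1.5560 -1.1720]
Step 3: x=[3.4582 9.6539] v=[2.2263 -1.6894]
Step 4: x=[3.7356 9.4411] v=[2.7738 -2.1285]
Step 5: x=[4.0524 9.1941] v=[3.1678 -2.4696]
Step 6: x=[4.3910 8.9243] v=[3.3857 -2.6979]
Step 7: x=[4.7324 8.6438] v=[3.4142 -2.8046]
Step 8: x=[5.0574 8.3651] v=[3.2500 -2.7869]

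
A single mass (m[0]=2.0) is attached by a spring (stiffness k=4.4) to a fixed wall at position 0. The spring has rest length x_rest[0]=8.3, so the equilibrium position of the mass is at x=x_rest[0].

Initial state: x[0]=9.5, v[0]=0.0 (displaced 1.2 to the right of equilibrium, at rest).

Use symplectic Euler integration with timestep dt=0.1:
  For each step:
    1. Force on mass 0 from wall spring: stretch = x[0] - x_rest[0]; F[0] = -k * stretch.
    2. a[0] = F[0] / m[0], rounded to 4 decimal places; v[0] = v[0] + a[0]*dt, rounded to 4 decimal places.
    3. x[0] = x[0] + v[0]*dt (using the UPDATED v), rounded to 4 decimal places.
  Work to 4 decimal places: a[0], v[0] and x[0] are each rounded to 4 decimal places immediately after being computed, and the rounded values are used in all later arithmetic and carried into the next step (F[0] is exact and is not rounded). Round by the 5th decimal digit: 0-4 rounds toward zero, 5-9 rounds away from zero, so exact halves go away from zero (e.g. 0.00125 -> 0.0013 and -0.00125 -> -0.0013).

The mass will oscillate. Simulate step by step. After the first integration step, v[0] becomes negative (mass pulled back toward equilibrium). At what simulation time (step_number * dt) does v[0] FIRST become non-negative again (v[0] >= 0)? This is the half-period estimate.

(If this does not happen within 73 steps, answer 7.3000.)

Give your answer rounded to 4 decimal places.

Answer: 2.2000

Derivation:
Step 0: x=[9.5000] v=[0.0000]
Step 1: x=[9.4736] v=[-0.2640]
Step 2: x=[9.4214] v=[-0.5222]
Step 3: x=[9.3445] v=[-0.7689]
Step 4: x=[9.2446] v=[-0.9987]
Step 5: x=[9.1240] v=[-1.2065]
Step 6: x=[8.9852] v=[-1.3878]
Step 7: x=[8.8314] v=[-1.5385]
Step 8: x=[8.6659] v=[-1.6554]
Step 9: x=[8.4923] v=[-1.7359]
Step 10: x=[8.3145] v=[-1.7782]
Step 11: x=[8.1364] v=[-1.7814]
Step 12: x=[7.9619] v=[-1.7454]
Step 13: x=[7.7948] v=[-1.6710]
Step 14: x=[7.6388] v=[-1.5599]
Step 15: x=[7.4974] v=[-1.4144]
Step 16: x=[7.3736] v=[-1.2378]
Step 17: x=[7.2702] v=[-1.0340]
Step 18: x=[7.1895] v=[-0.8074]
Step 19: x=[7.1332] v=[-0.5631]
Step 20: x=[7.1026] v=[-0.3064]
Step 21: x=[7.0983] v=[-0.0430]
Step 22: x=[7.1204] v=[0.2214]
First v>=0 after going negative at step 22, time=2.2000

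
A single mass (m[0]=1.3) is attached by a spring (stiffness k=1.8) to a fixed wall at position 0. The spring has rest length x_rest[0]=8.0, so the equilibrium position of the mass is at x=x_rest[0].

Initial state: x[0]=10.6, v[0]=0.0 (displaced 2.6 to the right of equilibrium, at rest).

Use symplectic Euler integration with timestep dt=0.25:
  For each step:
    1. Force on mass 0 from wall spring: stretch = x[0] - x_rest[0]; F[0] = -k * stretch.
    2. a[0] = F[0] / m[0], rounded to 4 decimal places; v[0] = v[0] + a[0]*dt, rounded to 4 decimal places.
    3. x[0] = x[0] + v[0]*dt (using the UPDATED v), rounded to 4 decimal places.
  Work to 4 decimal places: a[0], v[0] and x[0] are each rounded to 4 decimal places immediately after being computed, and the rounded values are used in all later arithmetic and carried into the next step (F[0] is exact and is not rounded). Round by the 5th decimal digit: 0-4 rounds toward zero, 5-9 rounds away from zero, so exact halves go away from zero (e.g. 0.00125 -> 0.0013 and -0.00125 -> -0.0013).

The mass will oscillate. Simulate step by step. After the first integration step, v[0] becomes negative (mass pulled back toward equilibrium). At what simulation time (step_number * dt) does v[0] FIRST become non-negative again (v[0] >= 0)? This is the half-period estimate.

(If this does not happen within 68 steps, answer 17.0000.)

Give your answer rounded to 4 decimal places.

Step 0: x=[10.6000] v=[0.0000]
Step 1: x=[10.3750] v=[-0.9000]
Step 2: x=[9.9445] v=[-1.7221]
Step 3: x=[9.3457] v=[-2.3952]
Step 4: x=[8.6305] v=[-2.8610]
Step 5: x=[7.8607] v=[-3.0793]
Step 6: x=[7.1029] v=[-3.0311]
Step 7: x=[6.4228] v=[-2.7206]
Step 8: x=[5.8791] v=[-2.1747]
Step 9: x=[5.5190] v=[-1.4406]
Step 10: x=[5.3736] v=[-0.5818]
Step 11: x=[5.4555] v=[0.3274]
First v>=0 after going negative at step 11, time=2.7500

Answer: 2.7500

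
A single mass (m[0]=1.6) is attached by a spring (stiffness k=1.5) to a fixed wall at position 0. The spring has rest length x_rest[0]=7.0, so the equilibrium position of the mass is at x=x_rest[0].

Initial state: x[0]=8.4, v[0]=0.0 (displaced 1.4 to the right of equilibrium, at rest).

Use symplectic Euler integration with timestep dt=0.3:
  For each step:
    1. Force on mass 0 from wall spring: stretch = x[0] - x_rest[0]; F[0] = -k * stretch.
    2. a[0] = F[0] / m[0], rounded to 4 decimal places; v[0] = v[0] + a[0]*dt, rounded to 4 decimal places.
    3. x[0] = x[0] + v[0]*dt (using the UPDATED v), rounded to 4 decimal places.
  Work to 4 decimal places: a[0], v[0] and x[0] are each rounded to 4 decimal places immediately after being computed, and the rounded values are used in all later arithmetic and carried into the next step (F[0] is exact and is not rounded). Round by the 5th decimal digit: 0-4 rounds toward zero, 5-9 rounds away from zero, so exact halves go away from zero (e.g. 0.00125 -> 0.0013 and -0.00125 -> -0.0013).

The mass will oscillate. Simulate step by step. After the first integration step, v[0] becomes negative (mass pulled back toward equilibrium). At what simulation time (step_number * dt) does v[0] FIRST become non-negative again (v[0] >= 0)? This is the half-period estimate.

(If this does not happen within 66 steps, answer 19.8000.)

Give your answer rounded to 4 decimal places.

Step 0: x=[8.4000] v=[0.0000]
Step 1: x=[8.2819] v=[-0.3938]
Step 2: x=[8.0556] v=[-0.7543]
Step 3: x=[7.7402] v=[-1.0512]
Step 4: x=[7.3624] v=[-1.2594]
Step 5: x=[6.9540] v=[-1.3613]
Step 6: x=[6.5495] v=[-1.3484]
Step 7: x=[6.1830] v=[-1.2217]
Step 8: x=[5.8854] v=[-0.9919]
Step 9: x=[5.6819] v=[-0.6784]
Step 10: x=[5.5896] v=[-0.3077]
Step 11: x=[5.6163] v=[0.0890]
First v>=0 after going negative at step 11, time=3.3000

Answer: 3.3000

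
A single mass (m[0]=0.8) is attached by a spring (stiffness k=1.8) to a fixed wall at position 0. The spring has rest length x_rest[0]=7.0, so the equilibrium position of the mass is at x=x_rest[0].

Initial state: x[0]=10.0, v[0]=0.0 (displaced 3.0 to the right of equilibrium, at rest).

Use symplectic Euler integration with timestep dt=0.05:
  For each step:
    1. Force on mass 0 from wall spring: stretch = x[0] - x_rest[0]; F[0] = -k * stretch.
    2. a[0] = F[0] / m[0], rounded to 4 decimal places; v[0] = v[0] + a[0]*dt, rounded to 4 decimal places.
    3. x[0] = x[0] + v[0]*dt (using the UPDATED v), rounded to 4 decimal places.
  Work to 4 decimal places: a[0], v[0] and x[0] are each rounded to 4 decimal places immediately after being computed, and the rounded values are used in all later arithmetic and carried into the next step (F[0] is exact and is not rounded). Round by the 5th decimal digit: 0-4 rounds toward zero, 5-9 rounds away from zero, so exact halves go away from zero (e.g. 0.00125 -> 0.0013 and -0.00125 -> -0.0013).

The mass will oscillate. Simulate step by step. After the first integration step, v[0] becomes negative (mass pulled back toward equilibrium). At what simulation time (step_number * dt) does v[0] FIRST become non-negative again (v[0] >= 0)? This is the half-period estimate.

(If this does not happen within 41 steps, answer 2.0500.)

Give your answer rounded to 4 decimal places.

Step 0: x=[10.0000] v=[0.0000]
Step 1: x=[9.9831] v=[-0.3375]
Step 2: x=[9.9494] v=[-0.6731]
Step 3: x=[9.8992] v=[-1.0049]
Step 4: x=[9.8326] v=[-1.3311]
Step 5: x=[9.7501] v=[-1.6498]
Step 6: x=[9.6521] v=[-1.9592]
Step 7: x=[9.5392] v=[-2.2576]
Step 8: x=[9.4120] v=[-2.5433]
Step 9: x=[9.2713] v=[-2.8147]
Step 10: x=[9.1178] v=[-3.0702]
Step 11: x=[8.9524] v=[-3.3085]
Step 12: x=[8.7760] v=[-3.5281]
Step 13: x=[8.5896] v=[-3.7279]
Step 14: x=[8.3943] v=[-3.9067]
Step 15: x=[8.1911] v=[-4.0636]
Step 16: x=[7.9812] v=[-4.1976]
Step 17: x=[7.7658] v=[-4.3080]
Step 18: x=[7.5461] v=[-4.3942]
Step 19: x=[7.3233] v=[-4.4556]
Step 20: x=[7.0987] v=[-4.4920]
Step 21: x=[6.8735] v=[-4.5031]
Step 22: x=[6.6491] v=[-4.4889]
Step 23: x=[6.4266] v=[-4.4494]
Step 24: x=[6.2074] v=[-4.3849]
Step 25: x=[5.9926] v=[-4.2957]
Step 26: x=[5.7835] v=[-4.1824]
Step 27: x=[5.5812] v=[-4.0455]
Step 28: x=[5.3869] v=[-3.8859]
Step 29: x=[5.2017] v=[-3.7044]
Step 30: x=[5.0266] v=[-3.5021]
Step 31: x=[4.8626] v=[-3.2801]
Step 32: x=[4.7106] v=[-3.0396]
Step 33: x=[4.5715] v=[-2.7820]
Step 34: x=[4.4461] v=[-2.5088]
Step 35: x=[4.3350] v=[-2.2215]
Step 36: x=[4.2389] v=[-1.9217]
Step 37: x=[4.1583] v=[-1.6111]
Step 38: x=[4.0937] v=[-1.2914]
Step 39: x=[4.0455] v=[-0.9644]
Step 40: x=[4.0139] v=[-0.6320]
Step 41: x=[3.9991] v=[-0.2961]
v[0] did not become non-negative within 41 steps; using fallback time=2.0500

Answer: 2.0500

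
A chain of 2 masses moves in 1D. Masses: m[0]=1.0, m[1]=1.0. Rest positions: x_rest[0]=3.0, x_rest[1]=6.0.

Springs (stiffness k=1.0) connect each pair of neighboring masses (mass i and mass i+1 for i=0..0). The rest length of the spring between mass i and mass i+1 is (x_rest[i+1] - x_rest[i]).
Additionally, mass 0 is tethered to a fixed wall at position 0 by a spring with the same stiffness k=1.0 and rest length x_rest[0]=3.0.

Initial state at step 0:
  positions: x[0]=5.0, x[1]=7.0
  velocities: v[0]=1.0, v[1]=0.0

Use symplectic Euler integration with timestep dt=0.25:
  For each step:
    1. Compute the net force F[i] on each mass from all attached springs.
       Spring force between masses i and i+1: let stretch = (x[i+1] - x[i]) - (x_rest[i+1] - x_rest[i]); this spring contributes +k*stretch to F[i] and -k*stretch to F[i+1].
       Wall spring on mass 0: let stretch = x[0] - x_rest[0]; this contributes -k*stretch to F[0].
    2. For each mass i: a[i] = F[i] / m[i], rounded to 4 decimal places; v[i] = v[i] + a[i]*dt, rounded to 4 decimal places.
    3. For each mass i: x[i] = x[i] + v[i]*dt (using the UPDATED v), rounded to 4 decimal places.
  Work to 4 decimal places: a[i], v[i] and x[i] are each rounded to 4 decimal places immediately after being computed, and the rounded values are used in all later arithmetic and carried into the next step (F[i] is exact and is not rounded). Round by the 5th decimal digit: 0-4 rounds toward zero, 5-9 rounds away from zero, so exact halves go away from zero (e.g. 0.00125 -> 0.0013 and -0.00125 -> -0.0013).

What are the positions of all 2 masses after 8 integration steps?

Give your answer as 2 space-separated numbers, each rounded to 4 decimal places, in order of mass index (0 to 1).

Step 0: x=[5.0000 7.0000] v=[1.0000 0.0000]
Step 1: x=[5.0625 7.0625] v=[0.2500 0.2500]
Step 2: x=[4.9336 7.1875] v=[-0.5156 0.5000]
Step 3: x=[4.6372 7.3591] v=[-1.1855 0.6865]
Step 4: x=[4.2211 7.5481] v=[-1.6643 0.7560]
Step 5: x=[3.7492 7.7167] v=[-1.8878 0.6743]
Step 6: x=[3.2909 7.8248] v=[-1.8332 0.4324]
Step 7: x=[2.9103 7.8370] v=[-1.5225 0.0489]
Step 8: x=[2.6557 7.7288] v=[-1.0184 -0.4328]

Answer: 2.6557 7.7288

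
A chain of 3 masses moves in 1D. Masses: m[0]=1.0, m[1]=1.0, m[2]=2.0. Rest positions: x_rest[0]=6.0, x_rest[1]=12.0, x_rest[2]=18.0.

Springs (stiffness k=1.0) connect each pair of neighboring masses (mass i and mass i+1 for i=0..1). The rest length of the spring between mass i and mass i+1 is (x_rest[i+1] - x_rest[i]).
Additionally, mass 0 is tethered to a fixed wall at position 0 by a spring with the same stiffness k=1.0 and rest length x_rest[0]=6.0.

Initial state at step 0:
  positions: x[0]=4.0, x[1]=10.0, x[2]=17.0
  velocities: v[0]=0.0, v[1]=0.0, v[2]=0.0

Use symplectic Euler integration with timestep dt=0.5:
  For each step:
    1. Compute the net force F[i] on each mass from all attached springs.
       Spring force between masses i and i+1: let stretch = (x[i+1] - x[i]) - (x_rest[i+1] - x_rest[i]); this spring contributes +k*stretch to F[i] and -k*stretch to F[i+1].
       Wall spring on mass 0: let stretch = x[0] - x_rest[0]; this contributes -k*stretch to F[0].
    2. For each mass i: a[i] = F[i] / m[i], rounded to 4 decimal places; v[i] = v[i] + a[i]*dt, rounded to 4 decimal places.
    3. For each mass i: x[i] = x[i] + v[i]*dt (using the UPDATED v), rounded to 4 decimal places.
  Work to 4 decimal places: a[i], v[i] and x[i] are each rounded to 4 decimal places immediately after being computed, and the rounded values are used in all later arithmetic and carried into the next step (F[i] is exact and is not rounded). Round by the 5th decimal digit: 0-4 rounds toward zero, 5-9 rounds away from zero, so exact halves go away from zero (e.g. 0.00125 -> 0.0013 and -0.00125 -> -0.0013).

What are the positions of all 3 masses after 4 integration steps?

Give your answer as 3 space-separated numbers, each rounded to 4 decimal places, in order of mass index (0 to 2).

Step 0: x=[4.0000 10.0000 17.0000] v=[0.0000 0.0000 0.0000]
Step 1: x=[4.5000 10.2500 16.8750] v=[1.0000 0.5000 -0.2500]
Step 2: x=[5.3125 10.7188 16.6719] v=[1.6250 0.9375 -0.4063]
Step 3: x=[6.1485 11.3243 16.4746] v=[1.6719 1.2109 -0.3946]
Step 4: x=[6.7413 11.9234 16.3835] v=[1.1856 1.1982 -0.1822]

Answer: 6.7413 11.9234 16.3835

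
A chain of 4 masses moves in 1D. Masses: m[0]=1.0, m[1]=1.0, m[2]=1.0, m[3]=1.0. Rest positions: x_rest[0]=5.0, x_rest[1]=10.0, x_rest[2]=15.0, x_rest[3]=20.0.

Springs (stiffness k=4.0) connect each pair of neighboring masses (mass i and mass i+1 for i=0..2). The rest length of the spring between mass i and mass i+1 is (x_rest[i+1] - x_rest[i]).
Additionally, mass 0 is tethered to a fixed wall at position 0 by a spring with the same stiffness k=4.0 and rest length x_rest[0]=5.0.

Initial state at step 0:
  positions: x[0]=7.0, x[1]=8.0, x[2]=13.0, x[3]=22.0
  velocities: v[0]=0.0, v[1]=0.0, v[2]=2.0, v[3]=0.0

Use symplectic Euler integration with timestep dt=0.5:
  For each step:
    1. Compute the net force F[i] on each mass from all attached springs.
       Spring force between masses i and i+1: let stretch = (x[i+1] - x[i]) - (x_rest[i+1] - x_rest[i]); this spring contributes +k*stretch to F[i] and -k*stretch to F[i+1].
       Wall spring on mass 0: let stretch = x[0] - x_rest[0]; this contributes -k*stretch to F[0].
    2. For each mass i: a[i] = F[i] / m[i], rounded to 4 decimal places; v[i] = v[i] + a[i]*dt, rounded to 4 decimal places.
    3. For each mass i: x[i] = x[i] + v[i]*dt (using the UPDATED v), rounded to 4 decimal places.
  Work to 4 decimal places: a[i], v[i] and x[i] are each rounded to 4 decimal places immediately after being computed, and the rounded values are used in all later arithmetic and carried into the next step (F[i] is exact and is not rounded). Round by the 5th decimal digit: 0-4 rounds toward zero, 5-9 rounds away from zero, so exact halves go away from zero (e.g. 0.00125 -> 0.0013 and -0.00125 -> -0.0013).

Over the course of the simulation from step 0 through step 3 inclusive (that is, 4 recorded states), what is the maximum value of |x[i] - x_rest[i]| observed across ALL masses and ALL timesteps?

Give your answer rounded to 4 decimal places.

Step 0: x=[7.0000 8.0000 13.0000 22.0000] v=[0.0000 0.0000 2.0000 0.0000]
Step 1: x=[1.0000 12.0000 18.0000 18.0000] v=[-12.0000 8.0000 10.0000 -8.0000]
Step 2: x=[5.0000 11.0000 17.0000 19.0000] v=[8.0000 -2.0000 -2.0000 2.0000]
Step 3: x=[10.0000 10.0000 12.0000 23.0000] v=[10.0000 -2.0000 -10.0000 8.0000]
Max displacement = 5.0000

Answer: 5.0000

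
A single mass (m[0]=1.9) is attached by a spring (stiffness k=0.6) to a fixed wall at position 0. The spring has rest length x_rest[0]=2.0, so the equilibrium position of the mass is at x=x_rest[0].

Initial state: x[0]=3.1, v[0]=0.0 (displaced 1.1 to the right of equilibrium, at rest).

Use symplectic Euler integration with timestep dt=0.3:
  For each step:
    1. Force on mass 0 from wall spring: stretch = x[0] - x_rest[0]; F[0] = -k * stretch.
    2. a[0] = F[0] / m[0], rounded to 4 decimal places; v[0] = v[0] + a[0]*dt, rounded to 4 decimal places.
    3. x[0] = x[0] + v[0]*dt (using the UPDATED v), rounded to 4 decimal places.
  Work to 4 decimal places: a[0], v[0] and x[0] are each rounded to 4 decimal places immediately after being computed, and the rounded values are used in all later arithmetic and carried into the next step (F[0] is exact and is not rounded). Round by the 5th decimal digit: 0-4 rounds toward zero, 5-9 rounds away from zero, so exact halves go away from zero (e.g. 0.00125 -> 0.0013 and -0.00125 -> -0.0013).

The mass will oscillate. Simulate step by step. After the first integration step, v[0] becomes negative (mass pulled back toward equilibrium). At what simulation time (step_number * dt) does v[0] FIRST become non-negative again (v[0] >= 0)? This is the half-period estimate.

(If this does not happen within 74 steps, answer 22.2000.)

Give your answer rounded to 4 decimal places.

Answer: 5.7000

Derivation:
Step 0: x=[3.1000] v=[0.0000]
Step 1: x=[3.0687] v=[-0.1042]
Step 2: x=[3.0071] v=[-0.2055]
Step 3: x=[2.9168] v=[-0.3009]
Step 4: x=[2.8005] v=[-0.3878]
Step 5: x=[2.6614] v=[-0.4636]
Step 6: x=[2.5035] v=[-0.5263]
Step 7: x=[2.3313] v=[-0.5740]
Step 8: x=[2.1497] v=[-0.6054]
Step 9: x=[1.9638] v=[-0.6196]
Step 10: x=[1.7789] v=[-0.6162]
Step 11: x=[1.6003] v=[-0.5953]
Step 12: x=[1.4331] v=[-0.5574]
Step 13: x=[1.2820] v=[-0.5037]
Step 14: x=[1.1513] v=[-0.4357]
Step 15: x=[1.0447] v=[-0.3553]
Step 16: x=[0.9653] v=[-0.2648]
Step 17: x=[0.9153] v=[-0.1668]
Step 18: x=[0.8961] v=[-0.0641]
Step 19: x=[0.9083] v=[0.0405]
First v>=0 after going negative at step 19, time=5.7000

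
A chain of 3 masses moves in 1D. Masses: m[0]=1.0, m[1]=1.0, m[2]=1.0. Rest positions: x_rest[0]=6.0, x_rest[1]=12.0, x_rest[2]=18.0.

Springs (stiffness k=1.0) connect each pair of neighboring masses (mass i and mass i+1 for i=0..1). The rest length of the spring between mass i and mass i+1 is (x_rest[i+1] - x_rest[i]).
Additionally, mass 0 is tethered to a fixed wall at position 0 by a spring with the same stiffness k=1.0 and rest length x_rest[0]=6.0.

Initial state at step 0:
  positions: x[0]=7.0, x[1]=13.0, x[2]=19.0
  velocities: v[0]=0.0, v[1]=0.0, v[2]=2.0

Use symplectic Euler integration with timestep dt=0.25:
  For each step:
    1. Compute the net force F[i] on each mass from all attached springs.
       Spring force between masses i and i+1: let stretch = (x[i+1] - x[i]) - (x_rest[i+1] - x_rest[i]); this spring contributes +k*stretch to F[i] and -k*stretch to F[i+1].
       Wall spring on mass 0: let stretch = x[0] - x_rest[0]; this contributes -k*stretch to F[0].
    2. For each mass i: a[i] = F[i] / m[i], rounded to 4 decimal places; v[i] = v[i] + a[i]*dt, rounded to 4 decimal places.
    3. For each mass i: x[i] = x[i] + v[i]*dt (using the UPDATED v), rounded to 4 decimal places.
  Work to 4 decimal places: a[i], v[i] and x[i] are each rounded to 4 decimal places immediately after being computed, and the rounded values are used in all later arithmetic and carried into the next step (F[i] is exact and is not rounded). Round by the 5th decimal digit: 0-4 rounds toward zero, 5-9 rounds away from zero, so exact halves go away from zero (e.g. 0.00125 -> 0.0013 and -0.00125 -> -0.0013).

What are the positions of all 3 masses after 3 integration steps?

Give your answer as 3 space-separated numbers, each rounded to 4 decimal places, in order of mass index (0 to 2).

Answer: 6.6648 13.1007 20.3787

Derivation:
Step 0: x=[7.0000 13.0000 19.0000] v=[0.0000 0.0000 2.0000]
Step 1: x=[6.9375 13.0000 19.5000] v=[-0.2500 0.0000 2.0000]
Step 2: x=[6.8203 13.0274 19.9688] v=[-0.4688 0.1094 1.8750]
Step 3: x=[6.6648 13.1007 20.3787] v=[-0.6221 0.2930 1.6397]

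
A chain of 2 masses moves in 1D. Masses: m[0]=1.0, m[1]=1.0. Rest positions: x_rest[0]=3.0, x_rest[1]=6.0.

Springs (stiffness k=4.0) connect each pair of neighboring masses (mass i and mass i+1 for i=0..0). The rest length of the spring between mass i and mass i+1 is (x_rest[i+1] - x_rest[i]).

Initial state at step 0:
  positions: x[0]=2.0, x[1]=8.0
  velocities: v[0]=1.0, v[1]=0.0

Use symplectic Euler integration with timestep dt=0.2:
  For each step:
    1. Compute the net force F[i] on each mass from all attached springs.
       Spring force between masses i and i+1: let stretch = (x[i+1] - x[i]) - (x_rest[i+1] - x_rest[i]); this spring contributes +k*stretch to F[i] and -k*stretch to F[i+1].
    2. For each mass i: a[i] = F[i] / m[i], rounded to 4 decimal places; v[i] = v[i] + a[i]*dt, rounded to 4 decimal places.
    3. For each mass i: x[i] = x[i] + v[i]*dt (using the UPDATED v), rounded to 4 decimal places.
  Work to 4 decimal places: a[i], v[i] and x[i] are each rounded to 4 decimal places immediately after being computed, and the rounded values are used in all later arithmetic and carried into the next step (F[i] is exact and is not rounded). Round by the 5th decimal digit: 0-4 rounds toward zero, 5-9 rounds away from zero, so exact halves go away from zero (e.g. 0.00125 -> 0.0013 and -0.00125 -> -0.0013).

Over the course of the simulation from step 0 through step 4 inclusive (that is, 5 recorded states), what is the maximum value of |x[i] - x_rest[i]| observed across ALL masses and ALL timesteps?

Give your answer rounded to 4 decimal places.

Step 0: x=[2.0000 8.0000] v=[1.0000 0.0000]
Step 1: x=[2.6800 7.5200] v=[3.4000 -2.4000]
Step 2: x=[3.6544 6.7456] v=[4.8720 -3.8720]
Step 3: x=[4.6434 5.9566] v=[4.9450 -3.9450]
Step 4: x=[5.3625 5.4375] v=[3.5956 -2.5956]
Max displacement = 2.3625

Answer: 2.3625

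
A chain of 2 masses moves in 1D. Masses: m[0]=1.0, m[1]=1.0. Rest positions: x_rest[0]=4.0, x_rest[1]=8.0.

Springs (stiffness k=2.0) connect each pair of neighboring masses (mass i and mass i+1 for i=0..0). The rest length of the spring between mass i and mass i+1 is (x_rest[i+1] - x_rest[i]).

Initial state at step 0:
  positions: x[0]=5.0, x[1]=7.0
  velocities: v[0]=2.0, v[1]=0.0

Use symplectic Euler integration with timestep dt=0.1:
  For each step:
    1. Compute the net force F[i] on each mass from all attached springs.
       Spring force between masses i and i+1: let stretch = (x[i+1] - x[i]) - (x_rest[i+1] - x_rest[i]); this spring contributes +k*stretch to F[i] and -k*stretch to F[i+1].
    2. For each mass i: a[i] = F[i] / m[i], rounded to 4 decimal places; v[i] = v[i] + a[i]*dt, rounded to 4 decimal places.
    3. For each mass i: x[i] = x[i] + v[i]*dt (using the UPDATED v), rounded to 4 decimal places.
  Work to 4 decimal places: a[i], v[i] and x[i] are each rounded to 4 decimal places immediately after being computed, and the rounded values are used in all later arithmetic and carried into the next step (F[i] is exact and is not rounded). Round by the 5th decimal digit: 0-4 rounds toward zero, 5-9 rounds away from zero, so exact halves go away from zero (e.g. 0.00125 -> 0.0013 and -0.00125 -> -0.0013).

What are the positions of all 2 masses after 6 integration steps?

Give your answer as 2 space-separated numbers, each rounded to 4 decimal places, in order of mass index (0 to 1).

Answer: 5.3354 7.8646

Derivation:
Step 0: x=[5.0000 7.0000] v=[2.0000 0.0000]
Step 1: x=[5.1600 7.0400] v=[1.6000 0.4000]
Step 2: x=[5.2776 7.1224] v=[1.1760 0.8240]
Step 3: x=[5.3521 7.2479] v=[0.7450 1.2550]
Step 4: x=[5.3845 7.4155] v=[0.3242 1.6758]
Step 5: x=[5.3775 7.6225] v=[-0.0696 2.0696]
Step 6: x=[5.3354 7.8646] v=[-0.4206 2.4206]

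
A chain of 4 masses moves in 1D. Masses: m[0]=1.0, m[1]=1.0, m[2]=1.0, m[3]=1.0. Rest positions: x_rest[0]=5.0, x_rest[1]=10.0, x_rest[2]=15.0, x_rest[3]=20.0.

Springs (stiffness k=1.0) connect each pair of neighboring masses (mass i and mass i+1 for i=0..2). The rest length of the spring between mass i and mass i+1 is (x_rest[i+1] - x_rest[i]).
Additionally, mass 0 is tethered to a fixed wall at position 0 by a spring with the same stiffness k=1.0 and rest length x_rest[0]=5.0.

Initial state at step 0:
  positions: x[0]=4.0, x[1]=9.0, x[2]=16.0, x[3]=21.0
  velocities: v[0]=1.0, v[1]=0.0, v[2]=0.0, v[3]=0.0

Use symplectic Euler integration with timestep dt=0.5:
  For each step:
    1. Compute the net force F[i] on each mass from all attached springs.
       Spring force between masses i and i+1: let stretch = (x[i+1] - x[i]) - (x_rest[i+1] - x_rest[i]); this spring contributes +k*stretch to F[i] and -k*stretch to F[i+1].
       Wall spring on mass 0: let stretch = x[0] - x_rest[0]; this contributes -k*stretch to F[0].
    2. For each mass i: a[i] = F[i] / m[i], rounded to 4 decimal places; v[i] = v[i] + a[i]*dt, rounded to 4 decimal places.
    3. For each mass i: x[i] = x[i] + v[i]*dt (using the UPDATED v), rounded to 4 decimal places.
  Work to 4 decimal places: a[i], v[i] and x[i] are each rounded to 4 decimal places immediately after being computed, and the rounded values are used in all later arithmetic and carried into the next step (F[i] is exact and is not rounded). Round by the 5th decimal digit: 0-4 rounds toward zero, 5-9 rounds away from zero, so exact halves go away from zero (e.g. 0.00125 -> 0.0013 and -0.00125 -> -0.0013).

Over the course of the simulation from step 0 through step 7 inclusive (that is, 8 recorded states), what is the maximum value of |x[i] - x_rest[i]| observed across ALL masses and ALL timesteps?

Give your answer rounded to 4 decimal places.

Answer: 1.4532

Derivation:
Step 0: x=[4.0000 9.0000 16.0000 21.0000] v=[1.0000 0.0000 0.0000 0.0000]
Step 1: x=[4.7500 9.5000 15.5000 21.0000] v=[1.5000 1.0000 -1.0000 0.0000]
Step 2: x=[5.5000 10.3125 14.8750 20.8750] v=[1.5000 1.6250 -1.2500 -0.2500]
Step 3: x=[6.0782 11.0625 14.6094 20.5000] v=[1.1563 1.5000 -0.5313 -0.7500]
Step 4: x=[6.3829 11.4532 14.9297 19.9024] v=[0.6094 0.7813 0.6406 -1.1953]
Step 5: x=[6.3595 11.4454 15.6241 19.3116] v=[-0.0469 -0.0156 1.3887 -1.1817]
Step 6: x=[6.0177 11.2108 16.1957 19.0489] v=[-0.6837 -0.4692 1.1431 -0.5255]
Step 7: x=[5.4697 10.9242 16.2344 19.3229] v=[-1.0960 -0.5733 0.0773 0.5479]
Max displacement = 1.4532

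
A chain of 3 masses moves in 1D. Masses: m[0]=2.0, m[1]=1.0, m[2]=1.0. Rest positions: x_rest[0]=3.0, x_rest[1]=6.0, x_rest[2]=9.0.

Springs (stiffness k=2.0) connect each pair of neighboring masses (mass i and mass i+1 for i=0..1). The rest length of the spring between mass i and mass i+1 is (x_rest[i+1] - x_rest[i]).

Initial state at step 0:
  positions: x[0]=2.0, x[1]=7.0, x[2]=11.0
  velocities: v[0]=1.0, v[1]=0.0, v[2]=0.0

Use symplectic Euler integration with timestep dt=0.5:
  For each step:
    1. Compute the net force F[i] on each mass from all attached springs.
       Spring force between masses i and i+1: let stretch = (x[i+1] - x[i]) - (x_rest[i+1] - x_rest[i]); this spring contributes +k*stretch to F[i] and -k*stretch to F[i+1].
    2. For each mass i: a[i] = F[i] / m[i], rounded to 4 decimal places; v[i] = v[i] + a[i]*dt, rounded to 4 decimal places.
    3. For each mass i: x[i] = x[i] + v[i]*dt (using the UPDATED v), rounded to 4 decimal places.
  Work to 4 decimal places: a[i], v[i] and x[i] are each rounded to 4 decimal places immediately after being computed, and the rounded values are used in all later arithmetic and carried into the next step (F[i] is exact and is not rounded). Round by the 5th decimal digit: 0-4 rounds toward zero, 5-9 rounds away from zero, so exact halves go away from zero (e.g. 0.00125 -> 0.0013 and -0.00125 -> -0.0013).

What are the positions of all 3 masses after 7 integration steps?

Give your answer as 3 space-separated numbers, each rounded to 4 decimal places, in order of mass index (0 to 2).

Answer: 4.9221 7.7015 11.4548

Derivation:
Step 0: x=[2.0000 7.0000 11.0000] v=[1.0000 0.0000 0.0000]
Step 1: x=[3.0000 6.5000 10.5000] v=[2.0000 -1.0000 -1.0000]
Step 2: x=[4.1250 6.2500 9.5000] v=[2.2500 -0.5000 -2.0000]
Step 3: x=[5.0313 6.5625 8.3750] v=[1.8125 0.6250 -2.2500]
Step 4: x=[5.5704 7.0157 7.8438] v=[1.0781 0.9063 -1.0625]
Step 5: x=[5.7208 7.1603 8.3985] v=[0.3008 0.2891 1.1094]
Step 6: x=[5.4811 7.2042 9.8341] v=[-0.4795 0.0878 2.8712]
Step 7: x=[4.9221 7.7015 11.4548] v=[-1.1180 0.9946 3.2413]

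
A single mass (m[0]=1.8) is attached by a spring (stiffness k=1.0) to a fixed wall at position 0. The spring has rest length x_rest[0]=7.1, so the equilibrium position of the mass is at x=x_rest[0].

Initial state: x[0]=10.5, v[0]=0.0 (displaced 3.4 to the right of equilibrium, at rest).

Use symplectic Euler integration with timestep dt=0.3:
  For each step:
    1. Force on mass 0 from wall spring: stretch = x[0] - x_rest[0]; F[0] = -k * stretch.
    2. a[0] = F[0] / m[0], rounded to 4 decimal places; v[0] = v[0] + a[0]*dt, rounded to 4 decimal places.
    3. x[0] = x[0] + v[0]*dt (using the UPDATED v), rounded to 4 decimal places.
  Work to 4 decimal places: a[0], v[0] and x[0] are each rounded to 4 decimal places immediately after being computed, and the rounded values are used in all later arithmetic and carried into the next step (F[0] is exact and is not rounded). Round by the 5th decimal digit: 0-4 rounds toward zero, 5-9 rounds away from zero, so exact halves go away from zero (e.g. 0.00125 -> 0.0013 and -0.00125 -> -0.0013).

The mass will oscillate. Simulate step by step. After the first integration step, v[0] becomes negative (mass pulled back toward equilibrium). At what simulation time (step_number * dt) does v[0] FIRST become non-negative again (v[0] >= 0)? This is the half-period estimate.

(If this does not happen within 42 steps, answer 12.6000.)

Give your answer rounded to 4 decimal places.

Step 0: x=[10.5000] v=[0.0000]
Step 1: x=[10.3300] v=[-0.5667]
Step 2: x=[9.9985] v=[-1.1050]
Step 3: x=[9.5221] v=[-1.5881]
Step 4: x=[8.9246] v=[-1.9918]
Step 5: x=[8.2358] v=[-2.2959]
Step 6: x=[7.4902] v=[-2.4852]
Step 7: x=[6.7251] v=[-2.5502]
Step 8: x=[5.9788] v=[-2.4877]
Step 9: x=[5.2886] v=[-2.3008]
Step 10: x=[4.6889] v=[-1.9989]
Step 11: x=[4.2098] v=[-1.5971]
Step 12: x=[3.8752] v=[-1.1154]
Step 13: x=[3.7018] v=[-0.5779]
Step 14: x=[3.6984] v=[-0.0115]
Step 15: x=[3.8650] v=[0.5554]
First v>=0 after going negative at step 15, time=4.5000

Answer: 4.5000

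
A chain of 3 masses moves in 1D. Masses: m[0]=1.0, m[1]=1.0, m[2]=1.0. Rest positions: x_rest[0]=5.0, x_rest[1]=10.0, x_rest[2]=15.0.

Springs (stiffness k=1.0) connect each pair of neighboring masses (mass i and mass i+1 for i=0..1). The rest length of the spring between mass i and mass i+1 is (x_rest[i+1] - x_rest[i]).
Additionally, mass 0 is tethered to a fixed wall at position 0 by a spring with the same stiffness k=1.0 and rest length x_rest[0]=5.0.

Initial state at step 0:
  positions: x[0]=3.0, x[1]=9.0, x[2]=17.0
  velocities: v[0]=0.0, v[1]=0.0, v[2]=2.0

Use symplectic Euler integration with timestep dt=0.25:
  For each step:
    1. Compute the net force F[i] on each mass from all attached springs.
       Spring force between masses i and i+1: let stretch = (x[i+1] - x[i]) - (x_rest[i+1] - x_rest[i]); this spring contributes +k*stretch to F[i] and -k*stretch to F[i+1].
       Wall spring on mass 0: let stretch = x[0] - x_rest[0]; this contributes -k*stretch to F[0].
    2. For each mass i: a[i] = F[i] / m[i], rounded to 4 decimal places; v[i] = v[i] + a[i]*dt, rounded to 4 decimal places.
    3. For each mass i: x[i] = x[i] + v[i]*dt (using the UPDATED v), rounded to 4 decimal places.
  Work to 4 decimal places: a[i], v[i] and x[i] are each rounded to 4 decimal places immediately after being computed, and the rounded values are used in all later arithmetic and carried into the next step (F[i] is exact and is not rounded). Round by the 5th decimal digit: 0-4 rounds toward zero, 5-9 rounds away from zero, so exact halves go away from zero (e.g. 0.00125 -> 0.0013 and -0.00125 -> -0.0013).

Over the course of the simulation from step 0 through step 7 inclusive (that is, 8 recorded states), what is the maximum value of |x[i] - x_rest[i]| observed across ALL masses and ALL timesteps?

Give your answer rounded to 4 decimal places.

Answer: 2.4258

Derivation:
Step 0: x=[3.0000 9.0000 17.0000] v=[0.0000 0.0000 2.0000]
Step 1: x=[3.1875 9.1250 17.3125] v=[0.7500 0.5000 1.2500]
Step 2: x=[3.5469 9.3906 17.4258] v=[1.4375 1.0625 0.4531]
Step 3: x=[4.0498 9.7932 17.3494] v=[2.0117 1.6104 -0.3057]
Step 4: x=[4.6586 10.3091 17.1132] v=[2.4351 2.0636 -0.9448]
Step 5: x=[5.3294 10.8971 16.7643] v=[2.6831 2.3520 -1.3958]
Step 6: x=[6.0151 11.5038 16.3612] v=[2.7427 2.4269 -1.6126]
Step 7: x=[6.6679 12.0711 15.9670] v=[2.6111 2.2691 -1.5770]
Max displacement = 2.4258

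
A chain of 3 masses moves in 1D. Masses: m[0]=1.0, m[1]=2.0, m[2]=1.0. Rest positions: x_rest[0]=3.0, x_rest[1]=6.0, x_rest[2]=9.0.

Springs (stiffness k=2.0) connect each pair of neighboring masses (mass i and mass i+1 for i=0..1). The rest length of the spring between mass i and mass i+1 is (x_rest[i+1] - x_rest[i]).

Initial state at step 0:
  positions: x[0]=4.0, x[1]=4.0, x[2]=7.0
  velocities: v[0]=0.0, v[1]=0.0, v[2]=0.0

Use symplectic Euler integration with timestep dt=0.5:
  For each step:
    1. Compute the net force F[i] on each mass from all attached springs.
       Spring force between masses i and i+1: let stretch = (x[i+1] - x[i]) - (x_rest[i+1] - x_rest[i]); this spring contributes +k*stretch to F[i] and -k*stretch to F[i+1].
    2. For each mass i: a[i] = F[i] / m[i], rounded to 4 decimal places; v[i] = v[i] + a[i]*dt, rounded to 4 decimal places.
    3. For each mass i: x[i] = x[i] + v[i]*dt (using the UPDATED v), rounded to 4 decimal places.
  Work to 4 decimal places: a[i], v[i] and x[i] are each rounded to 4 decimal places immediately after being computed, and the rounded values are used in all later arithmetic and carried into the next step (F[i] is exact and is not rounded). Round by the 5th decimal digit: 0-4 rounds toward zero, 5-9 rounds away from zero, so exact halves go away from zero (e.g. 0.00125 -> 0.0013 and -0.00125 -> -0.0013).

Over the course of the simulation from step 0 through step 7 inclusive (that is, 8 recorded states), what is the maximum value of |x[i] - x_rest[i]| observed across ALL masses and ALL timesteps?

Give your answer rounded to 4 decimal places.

Step 0: x=[4.0000 4.0000 7.0000] v=[0.0000 0.0000 0.0000]
Step 1: x=[2.5000 4.7500 7.0000] v=[-3.0000 1.5000 0.0000]
Step 2: x=[0.6250 5.5000 7.3750] v=[-3.7500 1.5000 0.7500]
Step 3: x=[-0.3125 5.5000 8.3125] v=[-1.8750 0.0000 1.8750]
Step 4: x=[0.1563 4.7500 9.3438] v=[0.9375 -1.5000 2.0625]
Step 5: x=[1.4219 4.0000 9.5782] v=[2.5312 -1.5000 0.4687]
Step 6: x=[2.4766 4.0001 8.5235] v=[2.1093 0.0001 -2.1095]
Step 7: x=[2.7930 4.7502 6.7071] v=[0.6328 1.5001 -3.6329]
Max displacement = 3.3125

Answer: 3.3125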